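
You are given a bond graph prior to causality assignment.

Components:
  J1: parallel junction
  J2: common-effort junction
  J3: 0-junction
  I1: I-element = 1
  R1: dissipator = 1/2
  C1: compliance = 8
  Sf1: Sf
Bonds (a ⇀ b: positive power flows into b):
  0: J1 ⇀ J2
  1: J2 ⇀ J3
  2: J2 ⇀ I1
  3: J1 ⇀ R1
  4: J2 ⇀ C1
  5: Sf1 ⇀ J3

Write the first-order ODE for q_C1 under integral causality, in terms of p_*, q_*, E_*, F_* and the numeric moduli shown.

dq_C1/dt = F_Sf1 - p_I1 - q_C1/4

bond 5 stroke at Sf1  (Sf1 fixes flow; stroke at Sf1)
bond 1 stroke at J3  (only one effort-in slot at J3)
bond 2 stroke at I1  (I1: I, integral causality)
bond 4 stroke at J2  (prefer integral on C1)
bond 0 stroke at J1  (J2: bond 4 brought effort, rest push out)
bond 3 stroke at R1  (0-jn J1 has e-setter on 0)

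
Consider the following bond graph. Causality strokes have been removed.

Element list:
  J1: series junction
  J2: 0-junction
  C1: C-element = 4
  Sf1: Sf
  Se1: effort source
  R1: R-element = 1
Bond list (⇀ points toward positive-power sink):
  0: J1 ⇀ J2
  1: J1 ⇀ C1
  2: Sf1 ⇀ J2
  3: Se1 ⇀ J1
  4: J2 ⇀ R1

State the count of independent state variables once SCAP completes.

1  (C1 all integral)

b2 stroke→Sf1  (Sf1 (Sf) sets flow on bond)
b3 stroke→J1  (Se1 (Se) sets effort on bond)
b1 stroke→J1  (prefer integral on C1)
b0 stroke→J2  (closing 1-jn rule on J1)
b4 stroke→R1  (J2 effort already set via bond 0)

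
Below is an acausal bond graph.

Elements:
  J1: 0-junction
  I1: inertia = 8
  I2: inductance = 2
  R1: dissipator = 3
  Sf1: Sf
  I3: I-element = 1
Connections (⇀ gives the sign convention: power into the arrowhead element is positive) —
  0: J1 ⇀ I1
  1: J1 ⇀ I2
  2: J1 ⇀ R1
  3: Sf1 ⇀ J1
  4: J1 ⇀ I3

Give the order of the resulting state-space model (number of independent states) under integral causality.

3  (I1, I2, I3 all integral)

β3 →Sf1  (Sf1 fixes flow; stroke at Sf1)
β0 →I1  (I1: I, integral causality)
β1 →I2  (I2: I, integral causality)
β4 →I3  (I3: I, integral causality)
β2 →J1  (J1 needs exactly one e-in)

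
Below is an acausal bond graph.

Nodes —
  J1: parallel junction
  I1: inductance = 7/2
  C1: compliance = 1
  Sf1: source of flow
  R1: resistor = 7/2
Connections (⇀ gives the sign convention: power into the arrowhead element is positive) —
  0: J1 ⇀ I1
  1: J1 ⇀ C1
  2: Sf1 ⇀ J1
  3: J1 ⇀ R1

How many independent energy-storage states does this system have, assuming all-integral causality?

β2 |Sf1  (Sf1: flow source, stroke at near end)
β0 |I1  (prefer integral on I1)
β1 |J1  (C1 integral (e out))
β3 |R1  (J1: bond 1 brought effort, rest push out)

2  (C1, I1 all integral)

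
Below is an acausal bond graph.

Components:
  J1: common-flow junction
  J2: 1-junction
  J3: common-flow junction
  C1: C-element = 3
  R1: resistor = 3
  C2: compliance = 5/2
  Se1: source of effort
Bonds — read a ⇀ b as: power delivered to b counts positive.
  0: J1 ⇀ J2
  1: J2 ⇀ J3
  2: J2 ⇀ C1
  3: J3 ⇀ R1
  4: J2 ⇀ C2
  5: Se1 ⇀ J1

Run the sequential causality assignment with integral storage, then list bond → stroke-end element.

#0 →J2
#1 →J3
#2 →J2
#3 →R1
#4 →J2
#5 →J1

bond 5 →J1  (source Se1 imposes e)
bond 0 →J2  (closing 1-jn rule on J1)
bond 2 →J2  (prefer integral on C1)
bond 4 →J2  (C2 integral (e out))
bond 1 →J3  (only one flow-in slot at J2)
bond 3 →R1  (closing 1-jn rule on J3)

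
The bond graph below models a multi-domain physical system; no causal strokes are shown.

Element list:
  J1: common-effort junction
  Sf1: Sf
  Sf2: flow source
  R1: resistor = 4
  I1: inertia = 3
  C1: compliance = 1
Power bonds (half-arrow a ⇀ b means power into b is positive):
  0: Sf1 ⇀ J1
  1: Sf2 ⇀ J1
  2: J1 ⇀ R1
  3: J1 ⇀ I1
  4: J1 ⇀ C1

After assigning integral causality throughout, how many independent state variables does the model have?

#0 →Sf1  (source Sf1 imposes f)
#1 →Sf2  (Sf2: flow source, stroke at near end)
#3 →I1  (I1 integral (f out))
#4 →J1  (C1: C, integral causality)
#2 →R1  (common-e at J1 fixed by 4)

2  (C1, I1 all integral)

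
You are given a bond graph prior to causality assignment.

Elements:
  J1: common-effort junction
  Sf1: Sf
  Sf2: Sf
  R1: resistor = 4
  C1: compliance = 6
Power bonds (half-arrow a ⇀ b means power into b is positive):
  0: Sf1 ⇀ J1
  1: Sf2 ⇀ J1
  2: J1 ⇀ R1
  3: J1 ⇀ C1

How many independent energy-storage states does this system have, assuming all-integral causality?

b0 stroke at Sf1  (Sf1: flow source, stroke at near end)
b1 stroke at Sf2  (Sf2 (Sf) sets flow on bond)
b3 stroke at J1  (C1 outputs effort q/C1)
b2 stroke at R1  (0-jn J1 has e-setter on 3)

1  (C1 all integral)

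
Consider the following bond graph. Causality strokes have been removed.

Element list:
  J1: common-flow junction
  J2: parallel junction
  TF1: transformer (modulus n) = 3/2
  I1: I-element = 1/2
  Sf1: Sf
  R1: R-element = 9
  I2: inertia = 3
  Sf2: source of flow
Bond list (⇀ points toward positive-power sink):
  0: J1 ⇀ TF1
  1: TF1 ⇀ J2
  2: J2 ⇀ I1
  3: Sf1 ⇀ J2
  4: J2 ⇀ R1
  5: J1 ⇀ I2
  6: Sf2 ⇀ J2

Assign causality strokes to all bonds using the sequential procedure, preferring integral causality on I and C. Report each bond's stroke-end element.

bond 0 stroke at J1
bond 1 stroke at TF1
bond 2 stroke at I1
bond 3 stroke at Sf1
bond 4 stroke at J2
bond 5 stroke at I2
bond 6 stroke at Sf2

#3 stroke at Sf1  (Sf1: flow source, stroke at near end)
#6 stroke at Sf2  (Sf2 (Sf) sets flow on bond)
#2 stroke at I1  (prefer integral on I1)
#5 stroke at I2  (prefer integral on I2)
#0 stroke at J1  (1-jn J1 has f-setter on 5)
#1 stroke at TF1  (TF1 one-in-one-out from 0)
#4 stroke at J2  (only one effort-in slot at J2)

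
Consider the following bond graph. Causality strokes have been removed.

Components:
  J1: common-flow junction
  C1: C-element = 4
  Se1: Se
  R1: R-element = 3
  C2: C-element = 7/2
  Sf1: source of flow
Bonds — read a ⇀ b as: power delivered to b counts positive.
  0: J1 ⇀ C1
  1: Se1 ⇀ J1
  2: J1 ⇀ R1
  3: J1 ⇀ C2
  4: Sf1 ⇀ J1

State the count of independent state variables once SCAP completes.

b1 →J1  (Se1: effort source, stroke at far end)
b4 →Sf1  (source Sf1 imposes f)
b0 →J1  (J1 flow already set via bond 4)
b2 →J1  (J1 flow already set via bond 4)
b3 →J1  (common-f at J1 fixed by 4)

2  (C1, C2 all integral)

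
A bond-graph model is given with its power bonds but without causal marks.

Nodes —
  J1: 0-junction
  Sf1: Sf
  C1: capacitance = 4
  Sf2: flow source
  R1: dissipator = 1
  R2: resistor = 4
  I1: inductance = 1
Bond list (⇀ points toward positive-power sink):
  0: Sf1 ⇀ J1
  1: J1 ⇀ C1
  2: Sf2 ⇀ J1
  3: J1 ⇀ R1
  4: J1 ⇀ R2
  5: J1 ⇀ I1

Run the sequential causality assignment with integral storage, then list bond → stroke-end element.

β0 stroke→Sf1
β1 stroke→J1
β2 stroke→Sf2
β3 stroke→R1
β4 stroke→R2
β5 stroke→I1

b0 stroke→Sf1  (source Sf1 imposes f)
b2 stroke→Sf2  (Sf2 (Sf) sets flow on bond)
b1 stroke→J1  (C1: C, integral causality)
b3 stroke→R1  (common-e at J1 fixed by 1)
b4 stroke→R2  (common-e at J1 fixed by 1)
b5 stroke→I1  (common-e at J1 fixed by 1)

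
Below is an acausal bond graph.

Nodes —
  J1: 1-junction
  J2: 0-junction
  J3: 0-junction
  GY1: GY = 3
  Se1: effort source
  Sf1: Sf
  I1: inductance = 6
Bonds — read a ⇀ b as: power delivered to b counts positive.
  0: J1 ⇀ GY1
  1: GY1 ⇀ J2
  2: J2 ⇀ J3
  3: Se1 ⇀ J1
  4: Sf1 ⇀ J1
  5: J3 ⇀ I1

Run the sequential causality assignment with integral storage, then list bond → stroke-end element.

bond 0 →J1
bond 1 →J2
bond 2 →J3
bond 3 →J1
bond 4 →Sf1
bond 5 →I1

#3 stroke→J1  (Se1 fixes effort; stroke away)
#4 stroke→Sf1  (Sf1 (Sf) sets flow on bond)
#0 stroke→J1  (1-jn J1 has f-setter on 4)
#1 stroke→J2  (through GY1, causality inverts; strokes same side of GY1)
#2 stroke→J3  (common-e at J2 fixed by 1)
#5 stroke→I1  (J3 effort already set via bond 2)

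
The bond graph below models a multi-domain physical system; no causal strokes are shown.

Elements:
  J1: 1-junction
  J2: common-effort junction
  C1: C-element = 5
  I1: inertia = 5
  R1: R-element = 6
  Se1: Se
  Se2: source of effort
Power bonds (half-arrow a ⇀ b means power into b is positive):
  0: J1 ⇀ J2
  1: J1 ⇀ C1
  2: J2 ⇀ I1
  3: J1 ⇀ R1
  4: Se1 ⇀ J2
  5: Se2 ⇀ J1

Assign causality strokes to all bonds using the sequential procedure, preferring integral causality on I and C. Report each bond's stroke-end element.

bond 0 |J1
bond 1 |J1
bond 2 |I1
bond 3 |R1
bond 4 |J2
bond 5 |J1

b4 stroke at J2  (source Se1 imposes e)
b5 stroke at J1  (Se2 (Se) sets effort on bond)
b0 stroke at J1  (J2: bond 4 brought effort, rest push out)
b2 stroke at I1  (J2 effort already set via bond 4)
b1 stroke at J1  (C1 outputs effort q/C1)
b3 stroke at R1  (J1 needs exactly one f-in)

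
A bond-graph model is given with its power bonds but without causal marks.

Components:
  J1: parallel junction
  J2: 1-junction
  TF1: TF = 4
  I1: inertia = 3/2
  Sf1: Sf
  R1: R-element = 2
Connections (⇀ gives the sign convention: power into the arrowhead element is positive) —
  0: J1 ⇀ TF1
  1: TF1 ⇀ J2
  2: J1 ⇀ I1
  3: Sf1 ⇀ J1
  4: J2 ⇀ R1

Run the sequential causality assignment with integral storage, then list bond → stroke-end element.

#3 →Sf1  (Sf1 (Sf) sets flow on bond)
#2 →I1  (prefer integral on I1)
#0 →J1  (only one effort-in slot at J1)
#1 →TF1  (through TF1, causality passes straight; one stroke at TF1)
#4 →J2  (common-f at J2 fixed by 1)

β0 stroke→J1
β1 stroke→TF1
β2 stroke→I1
β3 stroke→Sf1
β4 stroke→J2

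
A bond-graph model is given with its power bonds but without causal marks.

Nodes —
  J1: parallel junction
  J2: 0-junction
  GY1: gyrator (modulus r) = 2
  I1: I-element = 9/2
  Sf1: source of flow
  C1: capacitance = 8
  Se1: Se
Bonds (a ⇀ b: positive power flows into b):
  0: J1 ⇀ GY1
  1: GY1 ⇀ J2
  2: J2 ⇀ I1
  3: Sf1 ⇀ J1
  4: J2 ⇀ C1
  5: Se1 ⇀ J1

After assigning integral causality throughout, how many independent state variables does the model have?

2  (C1, I1 all integral)

bond 3 stroke at Sf1  (Sf1: flow source, stroke at near end)
bond 5 stroke at J1  (source Se1 imposes e)
bond 0 stroke at GY1  (0-jn J1 has e-setter on 5)
bond 1 stroke at GY1  (GY1: gyrator matches bond 0)
bond 2 stroke at I1  (I1 outputs flow p/I1)
bond 4 stroke at J2  (only one effort-in slot at J2)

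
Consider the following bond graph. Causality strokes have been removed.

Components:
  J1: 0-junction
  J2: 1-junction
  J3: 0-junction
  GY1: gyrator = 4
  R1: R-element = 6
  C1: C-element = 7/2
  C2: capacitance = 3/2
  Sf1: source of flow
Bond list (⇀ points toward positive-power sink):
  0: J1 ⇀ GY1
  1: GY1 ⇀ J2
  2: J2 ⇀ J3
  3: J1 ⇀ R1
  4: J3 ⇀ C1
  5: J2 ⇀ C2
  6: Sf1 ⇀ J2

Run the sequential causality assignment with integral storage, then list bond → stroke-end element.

β0 stroke→J1
β1 stroke→J2
β2 stroke→J2
β3 stroke→R1
β4 stroke→J3
β5 stroke→J2
β6 stroke→Sf1

b6 |Sf1  (Sf1 (Sf) sets flow on bond)
b1 |J2  (J2 flow already set via bond 6)
b2 |J2  (common-f at J2 fixed by 6)
b5 |J2  (common-f at J2 fixed by 6)
b4 |J3  (closing 0-jn rule on J3)
b0 |J1  (GY1: gyrator matches bond 1)
b3 |R1  (J1 effort already set via bond 0)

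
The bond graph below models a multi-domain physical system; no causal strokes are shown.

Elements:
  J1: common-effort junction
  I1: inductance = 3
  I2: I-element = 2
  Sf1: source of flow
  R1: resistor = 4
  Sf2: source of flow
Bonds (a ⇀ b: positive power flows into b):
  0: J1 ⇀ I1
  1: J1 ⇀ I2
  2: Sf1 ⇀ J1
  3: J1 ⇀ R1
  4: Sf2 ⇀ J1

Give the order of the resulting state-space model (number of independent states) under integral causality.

#2 →Sf1  (Sf1 fixes flow; stroke at Sf1)
#4 →Sf2  (Sf2 (Sf) sets flow on bond)
#0 →I1  (I1: I, integral causality)
#1 →I2  (prefer integral on I2)
#3 →J1  (J1 needs exactly one e-in)

2  (I1, I2 all integral)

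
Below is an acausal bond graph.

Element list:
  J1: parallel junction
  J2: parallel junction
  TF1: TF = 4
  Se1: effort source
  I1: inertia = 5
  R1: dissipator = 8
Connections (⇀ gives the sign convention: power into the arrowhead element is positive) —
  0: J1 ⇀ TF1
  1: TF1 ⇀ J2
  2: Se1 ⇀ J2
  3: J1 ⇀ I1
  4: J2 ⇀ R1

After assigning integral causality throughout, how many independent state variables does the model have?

1  (I1 all integral)

bond 2 stroke→J2  (Se1 (Se) sets effort on bond)
bond 1 stroke→TF1  (J2: bond 2 brought effort, rest push out)
bond 4 stroke→R1  (J2: bond 2 brought effort, rest push out)
bond 0 stroke→J1  (through TF1, causality passes straight; one stroke at TF1)
bond 3 stroke→I1  (common-e at J1 fixed by 0)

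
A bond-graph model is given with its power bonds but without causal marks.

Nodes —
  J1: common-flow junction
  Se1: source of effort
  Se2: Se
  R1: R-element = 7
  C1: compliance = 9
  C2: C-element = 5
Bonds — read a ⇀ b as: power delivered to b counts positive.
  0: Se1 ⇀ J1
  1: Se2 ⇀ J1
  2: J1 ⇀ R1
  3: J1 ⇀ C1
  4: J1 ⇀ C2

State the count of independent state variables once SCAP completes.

b0 →J1  (source Se1 imposes e)
b1 →J1  (Se2 (Se) sets effort on bond)
b3 →J1  (C1 integral (e out))
b4 →J1  (prefer integral on C2)
b2 →R1  (closing 1-jn rule on J1)

2  (C1, C2 all integral)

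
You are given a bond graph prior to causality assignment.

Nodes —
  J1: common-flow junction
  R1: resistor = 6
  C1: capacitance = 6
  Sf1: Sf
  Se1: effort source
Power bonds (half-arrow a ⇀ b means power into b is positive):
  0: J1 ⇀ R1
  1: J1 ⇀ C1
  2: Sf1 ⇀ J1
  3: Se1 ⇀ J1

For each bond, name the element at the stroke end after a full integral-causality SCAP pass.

β2 →Sf1  (Sf1: flow source, stroke at near end)
β3 →J1  (Se1 fixes effort; stroke away)
β0 →J1  (common-f at J1 fixed by 2)
β1 →J1  (common-f at J1 fixed by 2)

β0 |J1
β1 |J1
β2 |Sf1
β3 |J1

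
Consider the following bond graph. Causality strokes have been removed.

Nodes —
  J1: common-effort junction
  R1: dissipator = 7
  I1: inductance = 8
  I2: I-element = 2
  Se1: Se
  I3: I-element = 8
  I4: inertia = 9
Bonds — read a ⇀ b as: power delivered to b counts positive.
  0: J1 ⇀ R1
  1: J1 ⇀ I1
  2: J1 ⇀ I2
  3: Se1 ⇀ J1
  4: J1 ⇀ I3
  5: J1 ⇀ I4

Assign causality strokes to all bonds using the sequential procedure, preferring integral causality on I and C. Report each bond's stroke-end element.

b0 stroke at R1
b1 stroke at I1
b2 stroke at I2
b3 stroke at J1
b4 stroke at I3
b5 stroke at I4

β3 stroke at J1  (Se1 fixes effort; stroke away)
β0 stroke at R1  (J1: bond 3 brought effort, rest push out)
β1 stroke at I1  (0-jn J1 has e-setter on 3)
β2 stroke at I2  (common-e at J1 fixed by 3)
β4 stroke at I3  (J1: bond 3 brought effort, rest push out)
β5 stroke at I4  (J1 effort already set via bond 3)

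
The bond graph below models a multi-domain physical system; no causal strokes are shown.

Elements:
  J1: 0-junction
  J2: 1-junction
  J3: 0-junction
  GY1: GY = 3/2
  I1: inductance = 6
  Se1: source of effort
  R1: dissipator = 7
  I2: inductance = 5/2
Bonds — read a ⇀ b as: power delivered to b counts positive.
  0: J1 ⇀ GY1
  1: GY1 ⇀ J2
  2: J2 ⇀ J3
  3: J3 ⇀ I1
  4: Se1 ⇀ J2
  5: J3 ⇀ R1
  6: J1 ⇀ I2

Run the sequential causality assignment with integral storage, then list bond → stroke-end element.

bond 0 stroke→J1
bond 1 stroke→J2
bond 2 stroke→J3
bond 3 stroke→I1
bond 4 stroke→J2
bond 5 stroke→R1
bond 6 stroke→I2

bond 4 |J2  (source Se1 imposes e)
bond 3 |I1  (I1 integral (f out))
bond 6 |I2  (I2 integral (f out))
bond 0 |J1  (J1 needs exactly one e-in)
bond 1 |J2  (GY1 both-in/both-out from 0)
bond 2 |J3  (J2 needs exactly one f-in)
bond 5 |R1  (0-jn J3 has e-setter on 2)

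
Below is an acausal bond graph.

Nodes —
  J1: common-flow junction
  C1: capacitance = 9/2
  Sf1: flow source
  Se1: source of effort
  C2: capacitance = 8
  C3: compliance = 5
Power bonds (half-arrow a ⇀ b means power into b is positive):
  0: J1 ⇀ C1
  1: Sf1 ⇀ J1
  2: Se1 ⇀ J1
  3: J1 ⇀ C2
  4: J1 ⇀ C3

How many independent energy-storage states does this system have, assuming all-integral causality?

3  (C1, C2, C3 all integral)

b1 |Sf1  (source Sf1 imposes f)
b2 |J1  (Se1 (Se) sets effort on bond)
b0 |J1  (common-f at J1 fixed by 1)
b3 |J1  (1-jn J1 has f-setter on 1)
b4 |J1  (1-jn J1 has f-setter on 1)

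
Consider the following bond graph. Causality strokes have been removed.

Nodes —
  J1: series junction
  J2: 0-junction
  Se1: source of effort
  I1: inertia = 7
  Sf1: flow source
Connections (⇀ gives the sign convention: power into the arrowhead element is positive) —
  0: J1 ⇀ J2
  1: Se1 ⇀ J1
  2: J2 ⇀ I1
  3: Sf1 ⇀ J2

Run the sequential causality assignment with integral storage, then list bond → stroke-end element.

bond 1 stroke at J1  (Se1 (Se) sets effort on bond)
bond 3 stroke at Sf1  (Sf1 (Sf) sets flow on bond)
bond 0 stroke at J2  (J1: last free bond brings flow in)
bond 2 stroke at I1  (J2: bond 0 brought effort, rest push out)

b0 stroke→J2
b1 stroke→J1
b2 stroke→I1
b3 stroke→Sf1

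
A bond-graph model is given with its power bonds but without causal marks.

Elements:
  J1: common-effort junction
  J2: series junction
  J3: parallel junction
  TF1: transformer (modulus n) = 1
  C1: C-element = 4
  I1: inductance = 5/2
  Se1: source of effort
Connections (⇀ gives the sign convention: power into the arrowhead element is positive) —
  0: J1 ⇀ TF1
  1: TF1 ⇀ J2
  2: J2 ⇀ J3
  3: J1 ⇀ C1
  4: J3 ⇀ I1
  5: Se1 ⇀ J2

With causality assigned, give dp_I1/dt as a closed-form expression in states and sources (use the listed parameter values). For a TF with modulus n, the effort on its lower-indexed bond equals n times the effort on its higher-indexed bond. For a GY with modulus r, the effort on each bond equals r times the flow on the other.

dp_I1/dt = E_Se1 + q_C1/4

#5 |J2  (Se1 (Se) sets effort on bond)
#3 |J1  (prefer integral on C1)
#0 |TF1  (J1: bond 3 brought effort, rest push out)
#1 |J2  (TF TF1: opposite of bond 0)
#2 |J3  (J2 needs exactly one f-in)
#4 |I1  (J3 effort already set via bond 2)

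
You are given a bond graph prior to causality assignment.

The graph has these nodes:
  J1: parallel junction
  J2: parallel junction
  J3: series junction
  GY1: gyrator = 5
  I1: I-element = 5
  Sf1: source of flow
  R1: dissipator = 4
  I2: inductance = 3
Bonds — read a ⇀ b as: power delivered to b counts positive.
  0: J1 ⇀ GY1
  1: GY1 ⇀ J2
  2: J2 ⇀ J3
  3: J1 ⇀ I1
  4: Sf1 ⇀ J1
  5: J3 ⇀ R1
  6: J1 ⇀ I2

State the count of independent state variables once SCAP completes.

2  (I1, I2 all integral)

bond 4 |Sf1  (Sf1 fixes flow; stroke at Sf1)
bond 3 |I1  (prefer integral on I1)
bond 6 |I2  (I2 outputs flow p/I2)
bond 0 |J1  (J1 needs exactly one e-in)
bond 1 |J2  (through GY1, causality inverts; strokes same side of GY1)
bond 2 |J3  (J2 effort already set via bond 1)
bond 5 |R1  (J3: last free bond brings flow in)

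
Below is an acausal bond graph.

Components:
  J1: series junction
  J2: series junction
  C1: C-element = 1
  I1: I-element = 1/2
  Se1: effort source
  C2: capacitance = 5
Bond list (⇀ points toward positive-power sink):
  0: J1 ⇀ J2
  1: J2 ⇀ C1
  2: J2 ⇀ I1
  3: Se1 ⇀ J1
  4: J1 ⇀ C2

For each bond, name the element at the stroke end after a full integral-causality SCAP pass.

bond 0 |J2
bond 1 |J2
bond 2 |I1
bond 3 |J1
bond 4 |J1

b3 stroke→J1  (Se1 (Se) sets effort on bond)
b1 stroke→J2  (C1: C, integral causality)
b2 stroke→I1  (prefer integral on I1)
b0 stroke→J2  (J2 flow already set via bond 2)
b4 stroke→J1  (1-jn J1 has f-setter on 0)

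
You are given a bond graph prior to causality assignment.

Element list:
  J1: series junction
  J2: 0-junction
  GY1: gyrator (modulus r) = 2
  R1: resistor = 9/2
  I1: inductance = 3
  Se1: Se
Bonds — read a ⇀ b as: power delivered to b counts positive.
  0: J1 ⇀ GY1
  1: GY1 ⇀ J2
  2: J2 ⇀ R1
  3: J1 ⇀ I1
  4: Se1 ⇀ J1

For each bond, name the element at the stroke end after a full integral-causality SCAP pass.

bond 4 |J1  (source Se1 imposes e)
bond 3 |I1  (I1: I, integral causality)
bond 0 |J1  (J1: bond 3 brought flow, rest push out)
bond 1 |J2  (GY1 both-in/both-out from 0)
bond 2 |R1  (J2: bond 1 brought effort, rest push out)

b0 →J1
b1 →J2
b2 →R1
b3 →I1
b4 →J1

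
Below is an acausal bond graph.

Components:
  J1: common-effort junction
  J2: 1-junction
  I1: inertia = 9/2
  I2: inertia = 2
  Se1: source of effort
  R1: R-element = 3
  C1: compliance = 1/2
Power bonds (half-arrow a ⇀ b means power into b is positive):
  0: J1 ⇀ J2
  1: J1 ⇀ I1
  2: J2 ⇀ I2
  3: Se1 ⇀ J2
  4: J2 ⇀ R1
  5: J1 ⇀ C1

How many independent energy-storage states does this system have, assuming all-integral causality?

#3 →J2  (source Se1 imposes e)
#1 →I1  (I1: I, integral causality)
#2 →I2  (prefer integral on I2)
#0 →J2  (J2: bond 2 brought flow, rest push out)
#4 →J2  (common-f at J2 fixed by 2)
#5 →J1  (closing 0-jn rule on J1)

3  (C1, I1, I2 all integral)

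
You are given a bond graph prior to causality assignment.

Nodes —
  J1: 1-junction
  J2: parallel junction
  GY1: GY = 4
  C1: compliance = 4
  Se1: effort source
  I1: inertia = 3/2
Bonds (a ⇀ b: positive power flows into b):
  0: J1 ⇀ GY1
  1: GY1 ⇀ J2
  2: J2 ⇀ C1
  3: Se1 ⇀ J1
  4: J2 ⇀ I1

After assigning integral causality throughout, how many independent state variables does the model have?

#3 |J1  (Se1 (Se) sets effort on bond)
#0 |GY1  (J1 needs exactly one f-in)
#1 |GY1  (GY GY1: same side as bond 0)
#2 |J2  (C1 outputs effort q/C1)
#4 |I1  (J2: bond 2 brought effort, rest push out)

2  (C1, I1 all integral)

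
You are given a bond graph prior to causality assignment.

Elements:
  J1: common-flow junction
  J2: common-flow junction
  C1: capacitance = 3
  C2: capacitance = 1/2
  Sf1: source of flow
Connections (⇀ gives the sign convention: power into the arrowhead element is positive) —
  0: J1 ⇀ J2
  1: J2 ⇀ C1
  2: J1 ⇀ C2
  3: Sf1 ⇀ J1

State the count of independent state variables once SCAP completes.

b3 |Sf1  (Sf1: flow source, stroke at near end)
b0 |J1  (J1 flow already set via bond 3)
b2 |J1  (J1 flow already set via bond 3)
b1 |J2  (1-jn J2 has f-setter on 0)

2  (C1, C2 all integral)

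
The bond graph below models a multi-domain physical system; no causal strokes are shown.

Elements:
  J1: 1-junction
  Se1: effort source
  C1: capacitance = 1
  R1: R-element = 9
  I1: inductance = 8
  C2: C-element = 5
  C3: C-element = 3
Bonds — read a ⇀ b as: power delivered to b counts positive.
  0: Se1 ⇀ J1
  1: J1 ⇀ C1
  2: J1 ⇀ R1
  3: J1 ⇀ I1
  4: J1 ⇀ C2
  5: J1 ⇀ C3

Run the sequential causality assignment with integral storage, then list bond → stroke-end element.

#0 →J1  (Se1: effort source, stroke at far end)
#1 →J1  (C1 outputs effort q/C1)
#3 →I1  (I1 integral (f out))
#2 →J1  (1-jn J1 has f-setter on 3)
#4 →J1  (1-jn J1 has f-setter on 3)
#5 →J1  (J1 flow already set via bond 3)

b0 |J1
b1 |J1
b2 |J1
b3 |I1
b4 |J1
b5 |J1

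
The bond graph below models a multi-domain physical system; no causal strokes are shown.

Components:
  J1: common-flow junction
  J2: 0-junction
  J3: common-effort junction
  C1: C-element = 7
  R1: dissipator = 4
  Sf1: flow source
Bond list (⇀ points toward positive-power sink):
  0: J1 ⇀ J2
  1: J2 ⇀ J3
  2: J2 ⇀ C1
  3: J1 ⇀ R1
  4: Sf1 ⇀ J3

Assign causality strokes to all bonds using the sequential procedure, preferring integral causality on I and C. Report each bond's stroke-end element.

#0 stroke at J1
#1 stroke at J3
#2 stroke at J2
#3 stroke at R1
#4 stroke at Sf1

β4 →Sf1  (Sf1: flow source, stroke at near end)
β1 →J3  (only one effort-in slot at J3)
β2 →J2  (C1: C, integral causality)
β0 →J1  (J2: bond 2 brought effort, rest push out)
β3 →R1  (closing 1-jn rule on J1)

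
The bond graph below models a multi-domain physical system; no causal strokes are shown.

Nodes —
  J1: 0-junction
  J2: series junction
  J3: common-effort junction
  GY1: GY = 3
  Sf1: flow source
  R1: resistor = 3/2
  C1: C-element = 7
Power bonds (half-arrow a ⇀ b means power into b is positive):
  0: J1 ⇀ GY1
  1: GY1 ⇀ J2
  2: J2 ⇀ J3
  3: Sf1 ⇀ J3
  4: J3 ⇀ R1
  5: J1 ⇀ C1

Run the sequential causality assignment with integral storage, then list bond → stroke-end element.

β3 stroke→Sf1  (Sf1 (Sf) sets flow on bond)
β5 stroke→J1  (prefer integral on C1)
β0 stroke→GY1  (0-jn J1 has e-setter on 5)
β1 stroke→GY1  (GY1 both-in/both-out from 0)
β2 stroke→J2  (J2 flow already set via bond 1)
β4 stroke→J3  (J3: last free bond brings effort in)

#0 stroke at GY1
#1 stroke at GY1
#2 stroke at J2
#3 stroke at Sf1
#4 stroke at J3
#5 stroke at J1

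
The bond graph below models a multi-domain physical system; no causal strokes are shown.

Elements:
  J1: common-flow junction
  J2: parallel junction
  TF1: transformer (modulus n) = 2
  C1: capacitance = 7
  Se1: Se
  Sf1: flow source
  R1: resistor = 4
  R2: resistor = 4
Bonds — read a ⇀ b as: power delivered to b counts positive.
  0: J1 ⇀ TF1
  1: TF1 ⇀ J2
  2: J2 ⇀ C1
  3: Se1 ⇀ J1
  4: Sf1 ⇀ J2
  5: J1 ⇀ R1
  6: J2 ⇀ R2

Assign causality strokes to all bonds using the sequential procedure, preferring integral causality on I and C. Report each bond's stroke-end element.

bond 0 →J1
bond 1 →TF1
bond 2 →J2
bond 3 →J1
bond 4 →Sf1
bond 5 →R1
bond 6 →R2

b3 →J1  (Se1: effort source, stroke at far end)
b4 →Sf1  (Sf1 fixes flow; stroke at Sf1)
b2 →J2  (C1: C, integral causality)
b1 →TF1  (J2 effort already set via bond 2)
b6 →R2  (J2: bond 2 brought effort, rest push out)
b0 →J1  (TF1 one-in-one-out from 1)
b5 →R1  (closing 1-jn rule on J1)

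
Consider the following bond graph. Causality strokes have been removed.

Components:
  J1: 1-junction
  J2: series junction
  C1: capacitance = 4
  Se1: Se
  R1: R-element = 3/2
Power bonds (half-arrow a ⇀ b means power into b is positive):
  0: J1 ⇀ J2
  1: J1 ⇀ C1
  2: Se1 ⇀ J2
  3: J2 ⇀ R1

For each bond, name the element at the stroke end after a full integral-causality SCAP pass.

β2 stroke at J2  (source Se1 imposes e)
β1 stroke at J1  (C1 integral (e out))
β0 stroke at J2  (J1: last free bond brings flow in)
β3 stroke at R1  (closing 1-jn rule on J2)

bond 0 →J2
bond 1 →J1
bond 2 →J2
bond 3 →R1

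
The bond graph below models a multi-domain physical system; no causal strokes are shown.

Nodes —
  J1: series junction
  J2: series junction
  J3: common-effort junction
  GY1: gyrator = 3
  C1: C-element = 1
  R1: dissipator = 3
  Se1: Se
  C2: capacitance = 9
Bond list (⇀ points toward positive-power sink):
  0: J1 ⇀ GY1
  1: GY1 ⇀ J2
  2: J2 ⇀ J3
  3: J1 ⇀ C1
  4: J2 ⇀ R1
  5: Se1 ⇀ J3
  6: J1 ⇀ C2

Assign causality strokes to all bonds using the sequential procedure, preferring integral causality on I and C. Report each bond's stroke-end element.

b0 stroke→GY1
b1 stroke→GY1
b2 stroke→J2
b3 stroke→J1
b4 stroke→J2
b5 stroke→J3
b6 stroke→J1

β5 stroke→J3  (Se1 fixes effort; stroke away)
β2 stroke→J2  (J3 effort already set via bond 5)
β3 stroke→J1  (prefer integral on C1)
β6 stroke→J1  (C2: C, integral causality)
β0 stroke→GY1  (only one flow-in slot at J1)
β1 stroke→GY1  (GY1 both-in/both-out from 0)
β4 stroke→J2  (common-f at J2 fixed by 1)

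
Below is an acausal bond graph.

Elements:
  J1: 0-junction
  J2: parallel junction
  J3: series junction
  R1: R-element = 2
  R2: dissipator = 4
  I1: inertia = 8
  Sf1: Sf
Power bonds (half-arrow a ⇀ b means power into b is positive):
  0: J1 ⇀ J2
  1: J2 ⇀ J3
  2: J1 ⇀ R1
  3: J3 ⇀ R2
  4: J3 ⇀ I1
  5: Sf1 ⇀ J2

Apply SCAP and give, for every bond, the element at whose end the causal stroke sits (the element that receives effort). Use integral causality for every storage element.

b5 |Sf1  (Sf1 fixes flow; stroke at Sf1)
b4 |I1  (I1: I, integral causality)
b1 |J3  (common-f at J3 fixed by 4)
b3 |J3  (1-jn J3 has f-setter on 4)
b0 |J2  (only one effort-in slot at J2)
b2 |J1  (closing 0-jn rule on J1)

#0 →J2
#1 →J3
#2 →J1
#3 →J3
#4 →I1
#5 →Sf1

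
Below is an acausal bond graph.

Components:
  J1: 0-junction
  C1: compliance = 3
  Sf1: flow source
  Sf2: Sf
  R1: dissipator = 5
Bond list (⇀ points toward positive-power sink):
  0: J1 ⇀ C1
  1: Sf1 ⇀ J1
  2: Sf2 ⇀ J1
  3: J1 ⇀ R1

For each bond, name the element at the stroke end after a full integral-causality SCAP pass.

#0 stroke at J1
#1 stroke at Sf1
#2 stroke at Sf2
#3 stroke at R1

#1 stroke at Sf1  (source Sf1 imposes f)
#2 stroke at Sf2  (Sf2 fixes flow; stroke at Sf2)
#0 stroke at J1  (prefer integral on C1)
#3 stroke at R1  (J1 effort already set via bond 0)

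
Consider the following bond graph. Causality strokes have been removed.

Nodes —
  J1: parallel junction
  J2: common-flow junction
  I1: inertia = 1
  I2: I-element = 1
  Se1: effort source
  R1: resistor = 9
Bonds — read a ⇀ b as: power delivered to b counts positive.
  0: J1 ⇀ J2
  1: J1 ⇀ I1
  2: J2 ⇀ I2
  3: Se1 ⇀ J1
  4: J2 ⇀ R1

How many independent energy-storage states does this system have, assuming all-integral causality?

2  (I1, I2 all integral)

b3 |J1  (Se1: effort source, stroke at far end)
b0 |J2  (common-e at J1 fixed by 3)
b1 |I1  (common-e at J1 fixed by 3)
b2 |I2  (I2 integral (f out))
b4 |J2  (common-f at J2 fixed by 2)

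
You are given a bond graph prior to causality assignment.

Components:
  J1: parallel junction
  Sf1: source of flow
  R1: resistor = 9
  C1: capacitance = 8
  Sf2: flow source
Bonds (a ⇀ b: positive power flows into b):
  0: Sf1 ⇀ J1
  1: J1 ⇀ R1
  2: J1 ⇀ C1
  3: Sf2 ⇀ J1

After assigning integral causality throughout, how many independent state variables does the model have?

b0 stroke at Sf1  (Sf1 fixes flow; stroke at Sf1)
b3 stroke at Sf2  (Sf2: flow source, stroke at near end)
b2 stroke at J1  (prefer integral on C1)
b1 stroke at R1  (0-jn J1 has e-setter on 2)

1  (C1 all integral)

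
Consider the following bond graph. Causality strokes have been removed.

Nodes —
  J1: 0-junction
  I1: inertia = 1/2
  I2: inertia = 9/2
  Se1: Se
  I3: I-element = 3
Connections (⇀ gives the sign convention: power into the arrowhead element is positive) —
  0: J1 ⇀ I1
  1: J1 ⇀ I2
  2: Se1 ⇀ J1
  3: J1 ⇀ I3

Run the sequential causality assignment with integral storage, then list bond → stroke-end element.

b2 |J1  (Se1 (Se) sets effort on bond)
b0 |I1  (common-e at J1 fixed by 2)
b1 |I2  (J1 effort already set via bond 2)
b3 |I3  (J1: bond 2 brought effort, rest push out)

bond 0 stroke at I1
bond 1 stroke at I2
bond 2 stroke at J1
bond 3 stroke at I3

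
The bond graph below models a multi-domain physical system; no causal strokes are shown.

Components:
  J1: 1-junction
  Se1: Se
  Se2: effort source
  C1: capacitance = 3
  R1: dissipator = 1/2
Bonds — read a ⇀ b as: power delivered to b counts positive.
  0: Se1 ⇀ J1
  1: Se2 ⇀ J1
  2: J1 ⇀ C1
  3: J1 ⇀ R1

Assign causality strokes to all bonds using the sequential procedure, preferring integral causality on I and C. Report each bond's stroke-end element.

β0 stroke at J1  (source Se1 imposes e)
β1 stroke at J1  (Se2 (Se) sets effort on bond)
β2 stroke at J1  (C1 integral (e out))
β3 stroke at R1  (J1: last free bond brings flow in)

β0 |J1
β1 |J1
β2 |J1
β3 |R1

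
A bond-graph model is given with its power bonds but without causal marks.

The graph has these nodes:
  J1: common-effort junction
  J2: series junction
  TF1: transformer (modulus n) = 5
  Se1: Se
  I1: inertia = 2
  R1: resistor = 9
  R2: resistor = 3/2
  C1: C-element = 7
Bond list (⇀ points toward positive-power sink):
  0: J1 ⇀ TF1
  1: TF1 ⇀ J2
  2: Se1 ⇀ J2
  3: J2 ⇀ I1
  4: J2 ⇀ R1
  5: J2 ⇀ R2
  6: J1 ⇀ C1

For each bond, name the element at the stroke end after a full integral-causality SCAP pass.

bond 0 →TF1
bond 1 →J2
bond 2 →J2
bond 3 →I1
bond 4 →J2
bond 5 →J2
bond 6 →J1

#2 |J2  (Se1 fixes effort; stroke away)
#3 |I1  (prefer integral on I1)
#1 |J2  (J2: bond 3 brought flow, rest push out)
#4 |J2  (J2: bond 3 brought flow, rest push out)
#5 |J2  (common-f at J2 fixed by 3)
#0 |TF1  (TF TF1: opposite of bond 1)
#6 |J1  (J1: last free bond brings effort in)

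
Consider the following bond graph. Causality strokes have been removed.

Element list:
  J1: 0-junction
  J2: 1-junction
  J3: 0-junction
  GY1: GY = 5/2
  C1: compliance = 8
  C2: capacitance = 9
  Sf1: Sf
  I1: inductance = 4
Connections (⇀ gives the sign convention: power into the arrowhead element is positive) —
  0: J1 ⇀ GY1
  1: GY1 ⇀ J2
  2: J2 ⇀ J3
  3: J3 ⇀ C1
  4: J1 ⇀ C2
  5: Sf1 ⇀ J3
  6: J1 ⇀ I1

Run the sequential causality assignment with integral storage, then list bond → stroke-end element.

#5 |Sf1  (Sf1 fixes flow; stroke at Sf1)
#3 |J3  (prefer integral on C1)
#2 |J2  (0-jn J3 has e-setter on 3)
#1 |GY1  (J2 needs exactly one f-in)
#0 |GY1  (GY GY1: same side as bond 1)
#4 |J1  (C2 integral (e out))
#6 |I1  (J1: bond 4 brought effort, rest push out)

b0 stroke→GY1
b1 stroke→GY1
b2 stroke→J2
b3 stroke→J3
b4 stroke→J1
b5 stroke→Sf1
b6 stroke→I1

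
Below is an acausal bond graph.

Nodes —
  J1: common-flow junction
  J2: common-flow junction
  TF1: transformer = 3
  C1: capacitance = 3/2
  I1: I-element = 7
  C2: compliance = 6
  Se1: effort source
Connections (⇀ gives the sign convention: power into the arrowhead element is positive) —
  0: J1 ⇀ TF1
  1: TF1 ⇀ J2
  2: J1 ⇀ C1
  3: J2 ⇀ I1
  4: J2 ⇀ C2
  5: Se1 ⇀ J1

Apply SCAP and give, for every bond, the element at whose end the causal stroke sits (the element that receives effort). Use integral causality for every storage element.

β0 stroke at TF1
β1 stroke at J2
β2 stroke at J1
β3 stroke at I1
β4 stroke at J2
β5 stroke at J1

b5 |J1  (Se1 (Se) sets effort on bond)
b2 |J1  (C1 integral (e out))
b0 |TF1  (J1 needs exactly one f-in)
b1 |J2  (TF1: transformer flips bond 0)
b3 |I1  (I1 outputs flow p/I1)
b4 |J2  (1-jn J2 has f-setter on 3)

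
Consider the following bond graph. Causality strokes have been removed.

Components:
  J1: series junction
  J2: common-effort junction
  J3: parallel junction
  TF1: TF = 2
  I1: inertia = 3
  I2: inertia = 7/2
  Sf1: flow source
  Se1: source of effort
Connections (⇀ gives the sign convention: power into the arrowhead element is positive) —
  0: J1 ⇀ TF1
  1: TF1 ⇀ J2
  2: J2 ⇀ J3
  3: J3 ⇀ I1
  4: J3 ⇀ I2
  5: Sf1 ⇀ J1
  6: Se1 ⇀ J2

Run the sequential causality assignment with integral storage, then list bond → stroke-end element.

bond 0 stroke→J1
bond 1 stroke→TF1
bond 2 stroke→J3
bond 3 stroke→I1
bond 4 stroke→I2
bond 5 stroke→Sf1
bond 6 stroke→J2

#5 |Sf1  (Sf1 (Sf) sets flow on bond)
#6 |J2  (Se1: effort source, stroke at far end)
#0 |J1  (common-f at J1 fixed by 5)
#1 |TF1  (J2: bond 6 brought effort, rest push out)
#2 |J3  (0-jn J2 has e-setter on 6)
#3 |I1  (0-jn J3 has e-setter on 2)
#4 |I2  (J3 effort already set via bond 2)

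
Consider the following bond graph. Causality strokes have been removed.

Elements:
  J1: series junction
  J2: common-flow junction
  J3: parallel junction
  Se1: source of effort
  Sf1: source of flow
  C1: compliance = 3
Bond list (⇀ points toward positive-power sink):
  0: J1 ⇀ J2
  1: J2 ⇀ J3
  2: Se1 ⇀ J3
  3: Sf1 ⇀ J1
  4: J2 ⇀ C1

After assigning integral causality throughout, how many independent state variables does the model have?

1  (C1 all integral)

#2 stroke at J3  (Se1: effort source, stroke at far end)
#3 stroke at Sf1  (Sf1 fixes flow; stroke at Sf1)
#0 stroke at J1  (J1: bond 3 brought flow, rest push out)
#1 stroke at J2  (1-jn J2 has f-setter on 0)
#4 stroke at J2  (J2: bond 0 brought flow, rest push out)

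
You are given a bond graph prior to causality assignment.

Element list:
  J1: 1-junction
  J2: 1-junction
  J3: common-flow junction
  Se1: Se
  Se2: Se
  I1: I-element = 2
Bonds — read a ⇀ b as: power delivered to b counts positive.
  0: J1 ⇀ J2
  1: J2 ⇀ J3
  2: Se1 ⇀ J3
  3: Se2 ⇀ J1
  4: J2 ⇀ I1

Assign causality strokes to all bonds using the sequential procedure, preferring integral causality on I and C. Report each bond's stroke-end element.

#2 |J3  (Se1: effort source, stroke at far end)
#3 |J1  (Se2 fixes effort; stroke away)
#0 |J2  (J1 needs exactly one f-in)
#1 |J2  (J3: last free bond brings flow in)
#4 |I1  (J2: last free bond brings flow in)

#0 stroke→J2
#1 stroke→J2
#2 stroke→J3
#3 stroke→J1
#4 stroke→I1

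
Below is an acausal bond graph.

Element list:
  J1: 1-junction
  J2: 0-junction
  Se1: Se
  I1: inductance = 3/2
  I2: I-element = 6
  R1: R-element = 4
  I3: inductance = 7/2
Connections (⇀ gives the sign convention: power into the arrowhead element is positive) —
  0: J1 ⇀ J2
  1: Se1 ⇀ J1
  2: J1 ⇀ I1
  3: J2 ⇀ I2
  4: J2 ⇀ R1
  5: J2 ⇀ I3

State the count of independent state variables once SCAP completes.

3  (I1, I2, I3 all integral)

bond 1 stroke at J1  (source Se1 imposes e)
bond 2 stroke at I1  (I1 integral (f out))
bond 0 stroke at J1  (1-jn J1 has f-setter on 2)
bond 3 stroke at I2  (prefer integral on I2)
bond 5 stroke at I3  (I3: I, integral causality)
bond 4 stroke at J2  (J2 needs exactly one e-in)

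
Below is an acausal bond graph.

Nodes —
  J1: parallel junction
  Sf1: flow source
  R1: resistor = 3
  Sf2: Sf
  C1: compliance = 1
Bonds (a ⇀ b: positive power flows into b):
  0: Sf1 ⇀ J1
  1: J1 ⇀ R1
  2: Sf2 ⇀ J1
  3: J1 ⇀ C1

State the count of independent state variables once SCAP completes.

1  (C1 all integral)

b0 →Sf1  (Sf1 (Sf) sets flow on bond)
b2 →Sf2  (Sf2 (Sf) sets flow on bond)
b3 →J1  (C1 integral (e out))
b1 →R1  (J1: bond 3 brought effort, rest push out)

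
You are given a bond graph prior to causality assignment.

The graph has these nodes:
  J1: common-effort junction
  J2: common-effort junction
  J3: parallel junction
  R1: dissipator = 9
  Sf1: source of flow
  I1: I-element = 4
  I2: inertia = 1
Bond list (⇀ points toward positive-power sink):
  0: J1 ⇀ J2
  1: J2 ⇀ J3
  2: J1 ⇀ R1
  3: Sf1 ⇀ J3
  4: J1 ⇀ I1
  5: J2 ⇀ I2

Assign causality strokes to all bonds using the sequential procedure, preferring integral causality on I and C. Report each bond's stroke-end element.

bond 3 |Sf1  (source Sf1 imposes f)
bond 1 |J3  (J3: last free bond brings effort in)
bond 4 |I1  (I1 integral (f out))
bond 5 |I2  (I2 outputs flow p/I2)
bond 0 |J2  (J2: last free bond brings effort in)
bond 2 |J1  (closing 0-jn rule on J1)

bond 0 |J2
bond 1 |J3
bond 2 |J1
bond 3 |Sf1
bond 4 |I1
bond 5 |I2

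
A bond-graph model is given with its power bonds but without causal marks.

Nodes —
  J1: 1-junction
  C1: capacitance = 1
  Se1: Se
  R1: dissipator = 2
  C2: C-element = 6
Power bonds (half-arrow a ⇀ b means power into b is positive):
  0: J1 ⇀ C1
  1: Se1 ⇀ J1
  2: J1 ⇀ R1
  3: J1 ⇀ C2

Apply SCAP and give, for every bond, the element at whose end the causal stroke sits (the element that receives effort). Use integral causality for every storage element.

b1 stroke at J1  (Se1 (Se) sets effort on bond)
b0 stroke at J1  (C1: C, integral causality)
b3 stroke at J1  (C2 outputs effort q/C2)
b2 stroke at R1  (only one flow-in slot at J1)

β0 stroke→J1
β1 stroke→J1
β2 stroke→R1
β3 stroke→J1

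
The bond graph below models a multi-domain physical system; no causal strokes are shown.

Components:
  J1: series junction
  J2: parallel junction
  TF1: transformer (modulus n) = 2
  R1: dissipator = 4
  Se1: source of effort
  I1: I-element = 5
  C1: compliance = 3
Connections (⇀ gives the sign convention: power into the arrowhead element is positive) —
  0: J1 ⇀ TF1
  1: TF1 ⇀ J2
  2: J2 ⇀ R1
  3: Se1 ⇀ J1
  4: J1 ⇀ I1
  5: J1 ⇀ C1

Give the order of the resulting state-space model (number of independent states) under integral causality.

#3 |J1  (Se1 (Se) sets effort on bond)
#4 |I1  (I1 outputs flow p/I1)
#0 |J1  (common-f at J1 fixed by 4)
#5 |J1  (common-f at J1 fixed by 4)
#1 |TF1  (TF TF1: opposite of bond 0)
#2 |J2  (J2 needs exactly one e-in)

2  (C1, I1 all integral)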